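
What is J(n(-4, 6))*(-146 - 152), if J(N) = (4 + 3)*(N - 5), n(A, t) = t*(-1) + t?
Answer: 10430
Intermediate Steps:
n(A, t) = 0 (n(A, t) = -t + t = 0)
J(N) = -35 + 7*N (J(N) = 7*(-5 + N) = -35 + 7*N)
J(n(-4, 6))*(-146 - 152) = (-35 + 7*0)*(-146 - 152) = (-35 + 0)*(-298) = -35*(-298) = 10430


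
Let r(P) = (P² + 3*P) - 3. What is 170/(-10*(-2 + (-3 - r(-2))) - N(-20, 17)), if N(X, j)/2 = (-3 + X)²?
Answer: -85/529 ≈ -0.16068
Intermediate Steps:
r(P) = -3 + P² + 3*P
N(X, j) = 2*(-3 + X)²
170/(-10*(-2 + (-3 - r(-2))) - N(-20, 17)) = 170/(-10*(-2 + (-3 - (-3 + (-2)² + 3*(-2)))) - 2*(-3 - 20)²) = 170/(-10*(-2 + (-3 - (-3 + 4 - 6))) - 2*(-23)²) = 170/(-10*(-2 + (-3 - 1*(-5))) - 2*529) = 170/(-10*(-2 + (-3 + 5)) - 1*1058) = 170/(-10*(-2 + 2) - 1058) = 170/(-10*0 - 1058) = 170/(0 - 1058) = 170/(-1058) = 170*(-1/1058) = -85/529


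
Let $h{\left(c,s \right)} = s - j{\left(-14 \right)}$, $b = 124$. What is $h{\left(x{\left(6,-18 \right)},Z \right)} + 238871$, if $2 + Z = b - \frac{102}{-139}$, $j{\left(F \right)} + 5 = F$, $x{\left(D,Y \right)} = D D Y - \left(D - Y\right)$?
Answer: $\frac{33222770}{139} \approx 2.3901 \cdot 10^{5}$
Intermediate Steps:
$x{\left(D,Y \right)} = Y - D + Y D^{2}$ ($x{\left(D,Y \right)} = D^{2} Y - \left(D - Y\right) = Y D^{2} - \left(D - Y\right) = Y - D + Y D^{2}$)
$j{\left(F \right)} = -5 + F$
$Z = \frac{17060}{139}$ ($Z = -2 + \left(124 - \frac{102}{-139}\right) = -2 + \left(124 - - \frac{102}{139}\right) = -2 + \left(124 + \frac{102}{139}\right) = -2 + \frac{17338}{139} = \frac{17060}{139} \approx 122.73$)
$h{\left(c,s \right)} = 19 + s$ ($h{\left(c,s \right)} = s - \left(-5 - 14\right) = s - -19 = s + 19 = 19 + s$)
$h{\left(x{\left(6,-18 \right)},Z \right)} + 238871 = \left(19 + \frac{17060}{139}\right) + 238871 = \frac{19701}{139} + 238871 = \frac{33222770}{139}$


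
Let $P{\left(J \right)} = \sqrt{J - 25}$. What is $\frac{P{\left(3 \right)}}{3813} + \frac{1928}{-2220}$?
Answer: $- \frac{482}{555} + \frac{i \sqrt{22}}{3813} \approx -0.86847 + 0.0012301 i$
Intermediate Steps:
$P{\left(J \right)} = \sqrt{-25 + J}$
$\frac{P{\left(3 \right)}}{3813} + \frac{1928}{-2220} = \frac{\sqrt{-25 + 3}}{3813} + \frac{1928}{-2220} = \sqrt{-22} \cdot \frac{1}{3813} + 1928 \left(- \frac{1}{2220}\right) = i \sqrt{22} \cdot \frac{1}{3813} - \frac{482}{555} = \frac{i \sqrt{22}}{3813} - \frac{482}{555} = - \frac{482}{555} + \frac{i \sqrt{22}}{3813}$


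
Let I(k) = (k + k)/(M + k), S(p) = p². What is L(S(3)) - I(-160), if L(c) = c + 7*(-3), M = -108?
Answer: -884/67 ≈ -13.194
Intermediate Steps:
L(c) = -21 + c (L(c) = c - 21 = -21 + c)
I(k) = 2*k/(-108 + k) (I(k) = (k + k)/(-108 + k) = (2*k)/(-108 + k) = 2*k/(-108 + k))
L(S(3)) - I(-160) = (-21 + 3²) - 2*(-160)/(-108 - 160) = (-21 + 9) - 2*(-160)/(-268) = -12 - 2*(-160)*(-1)/268 = -12 - 1*80/67 = -12 - 80/67 = -884/67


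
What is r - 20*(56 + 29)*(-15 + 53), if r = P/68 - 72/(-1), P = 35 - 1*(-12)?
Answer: -4387857/68 ≈ -64527.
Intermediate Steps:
P = 47 (P = 35 + 12 = 47)
r = 4943/68 (r = 47/68 - 72/(-1) = 47*(1/68) - 72*(-1) = 47/68 + 72 = 4943/68 ≈ 72.691)
r - 20*(56 + 29)*(-15 + 53) = 4943/68 - 20*(56 + 29)*(-15 + 53) = 4943/68 - 1700*38 = 4943/68 - 20*3230 = 4943/68 - 64600 = -4387857/68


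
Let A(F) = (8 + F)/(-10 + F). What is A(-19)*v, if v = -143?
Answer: -1573/29 ≈ -54.241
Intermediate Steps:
A(F) = (8 + F)/(-10 + F)
A(-19)*v = ((8 - 19)/(-10 - 19))*(-143) = (-11/(-29))*(-143) = -1/29*(-11)*(-143) = (11/29)*(-143) = -1573/29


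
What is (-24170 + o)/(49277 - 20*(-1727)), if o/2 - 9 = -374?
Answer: -8300/27939 ≈ -0.29708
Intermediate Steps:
o = -730 (o = 18 + 2*(-374) = 18 - 748 = -730)
(-24170 + o)/(49277 - 20*(-1727)) = (-24170 - 730)/(49277 - 20*(-1727)) = -24900/(49277 + 34540) = -24900/83817 = -24900*1/83817 = -8300/27939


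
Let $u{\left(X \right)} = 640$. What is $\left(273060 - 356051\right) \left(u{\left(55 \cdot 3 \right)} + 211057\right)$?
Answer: $-17568945727$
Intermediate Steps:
$\left(273060 - 356051\right) \left(u{\left(55 \cdot 3 \right)} + 211057\right) = \left(273060 - 356051\right) \left(640 + 211057\right) = \left(-82991\right) 211697 = -17568945727$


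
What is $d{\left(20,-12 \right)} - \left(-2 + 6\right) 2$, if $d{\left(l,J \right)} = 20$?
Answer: $12$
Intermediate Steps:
$d{\left(20,-12 \right)} - \left(-2 + 6\right) 2 = 20 - \left(-2 + 6\right) 2 = 20 - 4 \cdot 2 = 20 - 8 = 12$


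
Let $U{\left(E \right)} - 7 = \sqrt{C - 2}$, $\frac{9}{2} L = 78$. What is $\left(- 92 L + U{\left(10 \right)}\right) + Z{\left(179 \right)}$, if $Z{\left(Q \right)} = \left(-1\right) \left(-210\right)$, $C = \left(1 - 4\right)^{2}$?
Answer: $- \frac{4133}{3} + \sqrt{7} \approx -1375.0$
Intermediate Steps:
$L = \frac{52}{3}$ ($L = \frac{2}{9} \cdot 78 = \frac{52}{3} \approx 17.333$)
$C = 9$ ($C = \left(-3\right)^{2} = 9$)
$U{\left(E \right)} = 7 + \sqrt{7}$ ($U{\left(E \right)} = 7 + \sqrt{9 - 2} = 7 + \sqrt{7}$)
$Z{\left(Q \right)} = 210$
$\left(- 92 L + U{\left(10 \right)}\right) + Z{\left(179 \right)} = \left(\left(-92\right) \frac{52}{3} + \left(7 + \sqrt{7}\right)\right) + 210 = \left(- \frac{4784}{3} + \left(7 + \sqrt{7}\right)\right) + 210 = \left(- \frac{4763}{3} + \sqrt{7}\right) + 210 = - \frac{4133}{3} + \sqrt{7}$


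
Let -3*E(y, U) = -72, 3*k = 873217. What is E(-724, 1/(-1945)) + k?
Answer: 873289/3 ≈ 2.9110e+5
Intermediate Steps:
k = 873217/3 (k = (⅓)*873217 = 873217/3 ≈ 2.9107e+5)
E(y, U) = 24 (E(y, U) = -⅓*(-72) = 24)
E(-724, 1/(-1945)) + k = 24 + 873217/3 = 873289/3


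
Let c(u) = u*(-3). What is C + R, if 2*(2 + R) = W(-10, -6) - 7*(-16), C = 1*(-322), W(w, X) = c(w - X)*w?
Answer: -328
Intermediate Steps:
c(u) = -3*u
W(w, X) = w*(-3*w + 3*X) (W(w, X) = (-3*(w - X))*w = (-3*w + 3*X)*w = w*(-3*w + 3*X))
C = -322
R = -6 (R = -2 + (3*(-10)*(-6 - 1*(-10)) - 7*(-16))/2 = -2 + (3*(-10)*(-6 + 10) + 112)/2 = -2 + (3*(-10)*4 + 112)/2 = -2 + (-120 + 112)/2 = -2 + (1/2)*(-8) = -2 - 4 = -6)
C + R = -322 - 6 = -328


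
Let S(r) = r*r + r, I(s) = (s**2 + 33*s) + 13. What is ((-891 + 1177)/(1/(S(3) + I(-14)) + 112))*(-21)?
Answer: -482482/8997 ≈ -53.627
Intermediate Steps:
I(s) = 13 + s**2 + 33*s
S(r) = r + r**2 (S(r) = r**2 + r = r + r**2)
((-891 + 1177)/(1/(S(3) + I(-14)) + 112))*(-21) = ((-891 + 1177)/(1/(3*(1 + 3) + (13 + (-14)**2 + 33*(-14))) + 112))*(-21) = (286/(1/(3*4 + (13 + 196 - 462)) + 112))*(-21) = (286/(1/(12 - 253) + 112))*(-21) = (286/(1/(-241) + 112))*(-21) = (286/(-1/241 + 112))*(-21) = (286/(26991/241))*(-21) = (286*(241/26991))*(-21) = (68926/26991)*(-21) = -482482/8997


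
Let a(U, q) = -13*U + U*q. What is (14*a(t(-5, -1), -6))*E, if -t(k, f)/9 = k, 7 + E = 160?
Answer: -1831410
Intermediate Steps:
E = 153 (E = -7 + 160 = 153)
t(k, f) = -9*k
(14*a(t(-5, -1), -6))*E = (14*((-9*(-5))*(-13 - 6)))*153 = (14*(45*(-19)))*153 = (14*(-855))*153 = -11970*153 = -1831410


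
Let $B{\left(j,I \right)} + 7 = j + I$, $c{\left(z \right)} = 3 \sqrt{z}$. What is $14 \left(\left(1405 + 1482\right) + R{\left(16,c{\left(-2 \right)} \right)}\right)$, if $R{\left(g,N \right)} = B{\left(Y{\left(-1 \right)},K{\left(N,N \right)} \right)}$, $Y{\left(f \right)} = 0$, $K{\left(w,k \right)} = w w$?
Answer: $40068$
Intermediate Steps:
$K{\left(w,k \right)} = w^{2}$
$B{\left(j,I \right)} = -7 + I + j$ ($B{\left(j,I \right)} = -7 + \left(j + I\right) = -7 + \left(I + j\right) = -7 + I + j$)
$R{\left(g,N \right)} = -7 + N^{2}$ ($R{\left(g,N \right)} = -7 + N^{2} + 0 = -7 + N^{2}$)
$14 \left(\left(1405 + 1482\right) + R{\left(16,c{\left(-2 \right)} \right)}\right) = 14 \left(\left(1405 + 1482\right) + \left(-7 + \left(3 \sqrt{-2}\right)^{2}\right)\right) = 14 \left(2887 + \left(-7 + \left(3 i \sqrt{2}\right)^{2}\right)\right) = 14 \left(2887 - 25\right) = 14 \cdot 2862 = 40068$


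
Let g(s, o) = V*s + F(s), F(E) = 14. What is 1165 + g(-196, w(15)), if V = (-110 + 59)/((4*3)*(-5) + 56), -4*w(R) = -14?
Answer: -1320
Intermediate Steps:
w(R) = 7/2 (w(R) = -¼*(-14) = 7/2)
V = 51/4 (V = -51/(12*(-5) + 56) = -51/(-60 + 56) = -51/(-4) = -51*(-¼) = 51/4 ≈ 12.750)
g(s, o) = 14 + 51*s/4 (g(s, o) = 51*s/4 + 14 = 14 + 51*s/4)
1165 + g(-196, w(15)) = 1165 + (14 + (51/4)*(-196)) = 1165 + (14 - 2499) = 1165 - 2485 = -1320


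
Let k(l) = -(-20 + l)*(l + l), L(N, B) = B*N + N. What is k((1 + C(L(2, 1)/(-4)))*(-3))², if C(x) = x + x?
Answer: 10404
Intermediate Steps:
L(N, B) = N + B*N
C(x) = 2*x
k(l) = -2*l*(-20 + l) (k(l) = -(-20 + l)*2*l = -2*l*(-20 + l))
k((1 + C(L(2, 1)/(-4)))*(-3))² = (2*((1 + 2*((2*(1 + 1))/(-4)))*(-3))*(20 - (1 + 2*((2*(1 + 1))/(-4)))*(-3)))² = (2*((1 + 2*((2*2)*(-¼)))*(-3))*(20 - (1 + 2*((2*2)*(-¼)))*(-3)))² = (2*((1 + 2*(4*(-¼)))*(-3))*(20 - (1 + 2*(4*(-¼)))*(-3)))² = (2*((1 + 2*(-1))*(-3))*(20 - (1 + 2*(-1))*(-3)))² = (2*((1 - 2)*(-3))*(20 - (1 - 2)*(-3)))² = (2*(-1*(-3))*(20 - (-1)*(-3)))² = (2*3*(20 - 1*3))² = (2*3*(20 - 3))² = (2*3*17)² = 102² = 10404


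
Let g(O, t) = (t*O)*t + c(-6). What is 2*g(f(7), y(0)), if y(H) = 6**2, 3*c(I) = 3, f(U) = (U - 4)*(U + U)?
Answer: 108866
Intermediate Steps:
f(U) = 2*U*(-4 + U) (f(U) = (-4 + U)*(2*U) = 2*U*(-4 + U))
c(I) = 1 (c(I) = (1/3)*3 = 1)
y(H) = 36
g(O, t) = 1 + O*t**2 (g(O, t) = (t*O)*t + 1 = (O*t)*t + 1 = O*t**2 + 1 = 1 + O*t**2)
2*g(f(7), y(0)) = 2*(1 + (2*7*(-4 + 7))*36**2) = 2*(1 + (2*7*3)*1296) = 2*(1 + 42*1296) = 2*(1 + 54432) = 2*54433 = 108866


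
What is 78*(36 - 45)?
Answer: -702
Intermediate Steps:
78*(36 - 45) = 78*(-9) = -702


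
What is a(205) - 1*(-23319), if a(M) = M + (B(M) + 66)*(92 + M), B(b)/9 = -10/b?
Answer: 1762820/41 ≈ 42996.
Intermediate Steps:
B(b) = -90/b (B(b) = 9*(-10/b) = -90/b)
a(M) = M + (66 - 90/M)*(92 + M) (a(M) = M + (-90/M + 66)*(92 + M) = M + (66 - 90/M)*(92 + M))
a(205) - 1*(-23319) = (5982 - 8280/205 + 67*205) - 1*(-23319) = (5982 - 8280*1/205 + 13735) + 23319 = (5982 - 1656/41 + 13735) + 23319 = 806741/41 + 23319 = 1762820/41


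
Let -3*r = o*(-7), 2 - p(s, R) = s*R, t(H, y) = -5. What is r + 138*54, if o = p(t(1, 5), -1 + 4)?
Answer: 22475/3 ≈ 7491.7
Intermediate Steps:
p(s, R) = 2 - R*s (p(s, R) = 2 - s*R = 2 - R*s)
o = 17 (o = 2 - 1*(-1 + 4)*(-5) = 2 - 1*3*(-5) = 2 + 15 = 17)
r = 119/3 (r = -17*(-7)/3 = -⅓*(-119) = 119/3 ≈ 39.667)
r + 138*54 = 119/3 + 138*54 = 119/3 + 7452 = 22475/3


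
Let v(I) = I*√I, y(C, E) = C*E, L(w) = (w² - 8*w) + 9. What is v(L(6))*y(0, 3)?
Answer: 0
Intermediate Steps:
L(w) = 9 + w² - 8*w
v(I) = I^(3/2)
v(L(6))*y(0, 3) = (9 + 6² - 8*6)^(3/2)*(0*3) = (9 + 36 - 48)^(3/2)*0 = (-3)^(3/2)*0 = -3*I*√3*0 = 0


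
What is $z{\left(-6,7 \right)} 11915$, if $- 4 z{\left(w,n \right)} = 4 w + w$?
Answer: $\frac{178725}{2} \approx 89363.0$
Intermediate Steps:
$z{\left(w,n \right)} = - \frac{5 w}{4}$ ($z{\left(w,n \right)} = - \frac{4 w + w}{4} = - \frac{5 w}{4}$)
$z{\left(-6,7 \right)} 11915 = \left(- \frac{5}{4}\right) \left(-6\right) 11915 = \frac{15}{2} \cdot 11915 = \frac{178725}{2}$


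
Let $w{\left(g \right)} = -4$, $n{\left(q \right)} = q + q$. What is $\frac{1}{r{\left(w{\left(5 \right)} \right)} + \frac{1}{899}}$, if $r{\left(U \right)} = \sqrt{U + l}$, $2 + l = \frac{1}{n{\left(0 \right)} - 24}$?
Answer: $\frac{21576}{117189169} - \frac{1616402 i \sqrt{870}}{117189169} \approx 0.00018411 - 0.40684 i$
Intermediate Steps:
$n{\left(q \right)} = 2 q$
$l = - \frac{49}{24}$ ($l = -2 + \frac{1}{2 \cdot 0 - 24} = -2 + \frac{1}{0 - 24} = -2 + \frac{1}{-24} = -2 - \frac{1}{24} = - \frac{49}{24} \approx -2.0417$)
$r{\left(U \right)} = \sqrt{- \frac{49}{24} + U}$ ($r{\left(U \right)} = \sqrt{U - \frac{49}{24}} = \sqrt{- \frac{49}{24} + U}$)
$\frac{1}{r{\left(w{\left(5 \right)} \right)} + \frac{1}{899}} = \frac{1}{\frac{\sqrt{-294 + 144 \left(-4\right)}}{12} + \frac{1}{899}} = \frac{1}{\frac{\sqrt{-294 - 576}}{12} + \frac{1}{899}} = \frac{1}{\frac{\sqrt{-870}}{12} + \frac{1}{899}} = \frac{1}{\frac{i \sqrt{870}}{12} + \frac{1}{899}} = \frac{1}{\frac{1}{899} + \frac{i \sqrt{870}}{12}}$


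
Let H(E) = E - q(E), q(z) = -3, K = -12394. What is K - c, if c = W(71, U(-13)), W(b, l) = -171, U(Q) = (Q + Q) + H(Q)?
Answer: -12223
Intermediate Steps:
H(E) = 3 + E (H(E) = E - 1*(-3) = E + 3 = 3 + E)
U(Q) = 3 + 3*Q (U(Q) = (Q + Q) + (3 + Q) = 2*Q + (3 + Q) = 3 + 3*Q)
c = -171
K - c = -12394 - 1*(-171) = -12394 + 171 = -12223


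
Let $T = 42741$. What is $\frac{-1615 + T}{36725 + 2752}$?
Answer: $\frac{41126}{39477} \approx 1.0418$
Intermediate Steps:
$\frac{-1615 + T}{36725 + 2752} = \frac{-1615 + 42741}{36725 + 2752} = \frac{41126}{39477}$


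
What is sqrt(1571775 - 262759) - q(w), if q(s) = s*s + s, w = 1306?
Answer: -1706942 + 2*sqrt(327254) ≈ -1.7058e+6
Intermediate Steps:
q(s) = s + s**2 (q(s) = s**2 + s = s + s**2)
sqrt(1571775 - 262759) - q(w) = sqrt(1571775 - 262759) - 1306*(1 + 1306) = sqrt(1309016) - 1306*1307 = 2*sqrt(327254) - 1*1706942 = 2*sqrt(327254) - 1706942 = -1706942 + 2*sqrt(327254)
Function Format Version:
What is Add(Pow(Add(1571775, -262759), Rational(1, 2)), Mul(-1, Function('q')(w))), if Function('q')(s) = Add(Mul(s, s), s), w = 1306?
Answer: Add(-1706942, Mul(2, Pow(327254, Rational(1, 2)))) ≈ -1.7058e+6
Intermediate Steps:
Function('q')(s) = Add(s, Pow(s, 2)) (Function('q')(s) = Add(Pow(s, 2), s) = Add(s, Pow(s, 2)))
Add(Pow(Add(1571775, -262759), Rational(1, 2)), Mul(-1, Function('q')(w))) = Add(Pow(Add(1571775, -262759), Rational(1, 2)), Mul(-1, Mul(1306, Add(1, 1306)))) = Add(Pow(1309016, Rational(1, 2)), Mul(-1, Mul(1306, 1307))) = Add(Mul(2, Pow(327254, Rational(1, 2))), Mul(-1, 1706942)) = Add(Mul(2, Pow(327254, Rational(1, 2))), -1706942) = Add(-1706942, Mul(2, Pow(327254, Rational(1, 2))))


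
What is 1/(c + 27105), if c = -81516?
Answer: -1/54411 ≈ -1.8379e-5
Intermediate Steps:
1/(c + 27105) = 1/(-81516 + 27105) = 1/(-54411) = -1/54411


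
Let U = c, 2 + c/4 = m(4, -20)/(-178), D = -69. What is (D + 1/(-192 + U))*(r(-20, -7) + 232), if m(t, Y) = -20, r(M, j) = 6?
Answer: -145837951/8880 ≈ -16423.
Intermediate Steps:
c = -672/89 (c = -8 + 4*(-20/(-178)) = -8 + 4*(-20*(-1/178)) = -8 + 4*(10/89) = -8 + 40/89 = -672/89 ≈ -7.5506)
U = -672/89 ≈ -7.5506
(D + 1/(-192 + U))*(r(-20, -7) + 232) = (-69 + 1/(-192 - 672/89))*(6 + 232) = (-69 + 1/(-17760/89))*238 = (-69 - 89/17760)*238 = -1225529/17760*238 = -145837951/8880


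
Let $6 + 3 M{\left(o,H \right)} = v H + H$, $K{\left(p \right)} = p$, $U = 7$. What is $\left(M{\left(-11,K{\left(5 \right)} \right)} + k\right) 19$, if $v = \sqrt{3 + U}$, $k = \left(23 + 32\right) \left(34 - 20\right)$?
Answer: $\frac{43871}{3} + \frac{95 \sqrt{10}}{3} \approx 14724.0$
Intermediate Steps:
$k = 770$ ($k = 55 \cdot 14 = 770$)
$v = \sqrt{10}$ ($v = \sqrt{3 + 7} = \sqrt{10} \approx 3.1623$)
$M{\left(o,H \right)} = -2 + \frac{H}{3} + \frac{H \sqrt{10}}{3}$ ($M{\left(o,H \right)} = -2 + \frac{\sqrt{10} H + H}{3} = -2 + \frac{H \sqrt{10} + H}{3} = -2 + \frac{H + H \sqrt{10}}{3} = -2 + \left(\frac{H}{3} + \frac{H \sqrt{10}}{3}\right) = -2 + \frac{H}{3} + \frac{H \sqrt{10}}{3}$)
$\left(M{\left(-11,K{\left(5 \right)} \right)} + k\right) 19 = \left(\left(-2 + \frac{1}{3} \cdot 5 + \frac{1}{3} \cdot 5 \sqrt{10}\right) + 770\right) 19 = \left(\left(-2 + \frac{5}{3} + \frac{5 \sqrt{10}}{3}\right) + 770\right) 19 = \left(\left(- \frac{1}{3} + \frac{5 \sqrt{10}}{3}\right) + 770\right) 19 = \left(\frac{2309}{3} + \frac{5 \sqrt{10}}{3}\right) 19 = \frac{43871}{3} + \frac{95 \sqrt{10}}{3}$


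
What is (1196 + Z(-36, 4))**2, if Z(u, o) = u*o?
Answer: 1106704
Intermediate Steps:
Z(u, o) = o*u
(1196 + Z(-36, 4))**2 = (1196 + 4*(-36))**2 = (1196 - 144)**2 = 1052**2 = 1106704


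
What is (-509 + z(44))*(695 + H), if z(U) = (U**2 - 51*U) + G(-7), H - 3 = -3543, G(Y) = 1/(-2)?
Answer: 4651575/2 ≈ 2.3258e+6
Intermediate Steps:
G(Y) = -1/2
H = -3540 (H = 3 - 3543 = -3540)
z(U) = -1/2 + U**2 - 51*U (z(U) = (U**2 - 51*U) - 1/2 = -1/2 + U**2 - 51*U)
(-509 + z(44))*(695 + H) = (-509 + (-1/2 + 44**2 - 51*44))*(695 - 3540) = (-509 + (-1/2 + 1936 - 2244))*(-2845) = (-509 - 617/2)*(-2845) = -1635/2*(-2845) = 4651575/2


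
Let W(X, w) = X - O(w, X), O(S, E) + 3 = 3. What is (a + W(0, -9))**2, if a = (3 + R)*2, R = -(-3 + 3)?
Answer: 36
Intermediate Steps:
O(S, E) = 0 (O(S, E) = -3 + 3 = 0)
R = 0 (R = -1*0 = 0)
W(X, w) = X (W(X, w) = X - 1*0 = X + 0 = X)
a = 6 (a = (3 + 0)*2 = 3*2 = 6)
(a + W(0, -9))**2 = (6 + 0)**2 = 6**2 = 36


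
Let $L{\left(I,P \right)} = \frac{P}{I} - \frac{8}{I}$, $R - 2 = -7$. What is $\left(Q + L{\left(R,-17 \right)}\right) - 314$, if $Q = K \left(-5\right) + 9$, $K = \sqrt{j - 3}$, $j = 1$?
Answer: $-300 - 5 i \sqrt{2} \approx -300.0 - 7.0711 i$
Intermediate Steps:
$R = -5$ ($R = 2 - 7 = -5$)
$K = i \sqrt{2}$ ($K = \sqrt{1 - 3} = \sqrt{-2} = i \sqrt{2} \approx 1.4142 i$)
$Q = 9 - 5 i \sqrt{2}$ ($Q = i \sqrt{2} \left(-5\right) + 9 = - 5 i \sqrt{2} + 9 = 9 - 5 i \sqrt{2} \approx 9.0 - 7.0711 i$)
$L{\left(I,P \right)} = - \frac{8}{I} + \frac{P}{I}$
$\left(Q + L{\left(R,-17 \right)}\right) - 314 = \left(\left(9 - 5 i \sqrt{2}\right) + \frac{-8 - 17}{-5}\right) - 314 = \left(\left(9 - 5 i \sqrt{2}\right) - -5\right) - 314 = \left(\left(9 - 5 i \sqrt{2}\right) + 5\right) - 314 = \left(14 - 5 i \sqrt{2}\right) - 314 = -300 - 5 i \sqrt{2}$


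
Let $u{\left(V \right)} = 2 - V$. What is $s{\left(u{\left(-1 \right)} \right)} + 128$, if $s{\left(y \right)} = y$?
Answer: $131$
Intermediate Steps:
$s{\left(u{\left(-1 \right)} \right)} + 128 = \left(2 - -1\right) + 128 = \left(2 + 1\right) + 128 = 3 + 128 = 131$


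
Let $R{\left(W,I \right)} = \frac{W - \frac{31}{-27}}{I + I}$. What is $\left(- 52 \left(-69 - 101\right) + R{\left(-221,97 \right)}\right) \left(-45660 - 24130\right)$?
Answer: $- \frac{1615568151680}{2619} \approx -6.1686 \cdot 10^{8}$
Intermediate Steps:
$R{\left(W,I \right)} = \frac{\frac{31}{27} + W}{2 I}$ ($R{\left(W,I \right)} = \frac{W - - \frac{31}{27}}{2 I} = \left(W + \frac{31}{27}\right) \frac{1}{2 I} = \left(\frac{31}{27} + W\right) \frac{1}{2 I} = \frac{\frac{31}{27} + W}{2 I}$)
$\left(- 52 \left(-69 - 101\right) + R{\left(-221,97 \right)}\right) \left(-45660 - 24130\right) = \left(- 52 \left(-69 - 101\right) + \frac{31 + 27 \left(-221\right)}{54 \cdot 97}\right) \left(-45660 - 24130\right) = \left(\left(-52\right) \left(-170\right) + \frac{1}{54} \cdot \frac{1}{97} \left(31 - 5967\right)\right) \left(-69790\right) = \left(8840 + \frac{1}{54} \cdot \frac{1}{97} \left(-5936\right)\right) \left(-69790\right) = \left(8840 - \frac{2968}{2619}\right) \left(-69790\right) = \frac{23148992}{2619} \left(-69790\right) = - \frac{1615568151680}{2619}$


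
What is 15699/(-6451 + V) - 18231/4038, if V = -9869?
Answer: -20051249/3661120 ≈ -5.4768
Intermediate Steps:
15699/(-6451 + V) - 18231/4038 = 15699/(-6451 - 9869) - 18231/4038 = 15699/(-16320) - 18231*1/4038 = 15699*(-1/16320) - 6077/1346 = -5233/5440 - 6077/1346 = -20051249/3661120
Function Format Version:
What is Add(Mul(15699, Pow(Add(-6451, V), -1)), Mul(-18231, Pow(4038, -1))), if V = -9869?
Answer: Rational(-20051249, 3661120) ≈ -5.4768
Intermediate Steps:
Add(Mul(15699, Pow(Add(-6451, V), -1)), Mul(-18231, Pow(4038, -1))) = Add(Mul(15699, Pow(Add(-6451, -9869), -1)), Mul(-18231, Pow(4038, -1))) = Add(Mul(15699, Pow(-16320, -1)), Mul(-18231, Rational(1, 4038))) = Add(Mul(15699, Rational(-1, 16320)), Rational(-6077, 1346)) = Add(Rational(-5233, 5440), Rational(-6077, 1346)) = Rational(-20051249, 3661120)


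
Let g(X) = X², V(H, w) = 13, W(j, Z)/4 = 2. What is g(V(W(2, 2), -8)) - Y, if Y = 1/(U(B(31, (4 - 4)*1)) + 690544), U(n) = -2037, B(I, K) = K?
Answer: 116357682/688507 ≈ 169.00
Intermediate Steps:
W(j, Z) = 8 (W(j, Z) = 4*2 = 8)
Y = 1/688507 (Y = 1/(-2037 + 690544) = 1/688507 ≈ 1.4524e-6)
g(V(W(2, 2), -8)) - Y = 13² - 1*1/688507 = 169 - 1/688507 = 116357682/688507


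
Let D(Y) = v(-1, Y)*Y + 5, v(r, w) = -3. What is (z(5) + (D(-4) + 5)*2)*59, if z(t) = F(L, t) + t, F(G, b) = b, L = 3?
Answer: 3186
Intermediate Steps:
D(Y) = 5 - 3*Y (D(Y) = -3*Y + 5 = 5 - 3*Y)
z(t) = 2*t (z(t) = t + t = 2*t)
(z(5) + (D(-4) + 5)*2)*59 = (2*5 + ((5 - 3*(-4)) + 5)*2)*59 = (10 + ((5 + 12) + 5)*2)*59 = (10 + (17 + 5)*2)*59 = (10 + 22*2)*59 = (10 + 44)*59 = 54*59 = 3186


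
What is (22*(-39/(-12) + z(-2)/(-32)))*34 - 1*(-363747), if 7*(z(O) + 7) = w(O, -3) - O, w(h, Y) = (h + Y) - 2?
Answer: 10258033/28 ≈ 3.6636e+5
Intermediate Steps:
w(h, Y) = -2 + Y + h (w(h, Y) = (Y + h) - 2 = -2 + Y + h)
z(O) = -54/7 (z(O) = -7 + ((-2 - 3 + O) - O)/7 = -7 + ((-5 + O) - O)/7 = -7 + (⅐)*(-5) = -7 - 5/7 = -54/7)
(22*(-39/(-12) + z(-2)/(-32)))*34 - 1*(-363747) = (22*(-39/(-12) - 54/7/(-32)))*34 - 1*(-363747) = (22*(-39*(-1/12) - 54/7*(-1/32)))*34 + 363747 = (22*(13/4 + 27/112))*34 + 363747 = (22*(391/112))*34 + 363747 = (4301/56)*34 + 363747 = 73117/28 + 363747 = 10258033/28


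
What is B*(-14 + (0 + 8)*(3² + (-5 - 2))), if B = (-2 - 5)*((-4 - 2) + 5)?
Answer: 14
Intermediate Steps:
B = 7 (B = -7*(-6 + 5) = -7*(-1) = 7)
B*(-14 + (0 + 8)*(3² + (-5 - 2))) = 7*(-14 + (0 + 8)*(3² + (-5 - 2))) = 7*(-14 + 8*(9 - 7)) = 7*(-14 + 8*2) = 7*(-14 + 16) = 7*2 = 14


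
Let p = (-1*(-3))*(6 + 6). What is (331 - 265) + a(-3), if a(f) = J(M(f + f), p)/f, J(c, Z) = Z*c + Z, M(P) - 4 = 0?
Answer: 6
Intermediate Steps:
M(P) = 4 (M(P) = 4 + 0 = 4)
p = 36 (p = 3*12 = 36)
J(c, Z) = Z + Z*c
a(f) = 180/f (a(f) = (36*(1 + 4))/f = (36*5)/f = 180/f)
(331 - 265) + a(-3) = (331 - 265) + 180/(-3) = 66 + 180*(-1/3) = 66 - 60 = 6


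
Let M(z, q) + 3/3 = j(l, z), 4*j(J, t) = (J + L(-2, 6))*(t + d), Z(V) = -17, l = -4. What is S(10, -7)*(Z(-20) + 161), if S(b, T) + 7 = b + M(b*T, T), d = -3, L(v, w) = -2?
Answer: 16056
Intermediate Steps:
j(J, t) = (-3 + t)*(-2 + J)/4 (j(J, t) = ((J - 2)*(t - 3))/4 = ((-2 + J)*(-3 + t))/4 = ((-3 + t)*(-2 + J))/4 = (-3 + t)*(-2 + J)/4)
M(z, q) = 7/2 - 3*z/2 (M(z, q) = -1 + (3/2 - ¾*(-4) - z/2 + (¼)*(-4)*z) = -1 + (3/2 + 3 - z/2 - z) = -1 + (9/2 - 3*z/2) = 7/2 - 3*z/2)
S(b, T) = -7/2 + b - 3*T*b/2 (S(b, T) = -7 + (b + (7/2 - 3*b*T/2)) = -7 + (b + (7/2 - 3*T*b/2)) = -7 + (7/2 + b - 3*T*b/2) = -7/2 + b - 3*T*b/2)
S(10, -7)*(Z(-20) + 161) = (-7/2 + 10 - 3/2*(-7)*10)*(-17 + 161) = (-7/2 + 10 + 105)*144 = (223/2)*144 = 16056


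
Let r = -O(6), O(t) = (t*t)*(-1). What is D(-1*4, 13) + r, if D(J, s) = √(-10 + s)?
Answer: 36 + √3 ≈ 37.732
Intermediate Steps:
O(t) = -t² (O(t) = t²*(-1) = -t²)
r = 36 (r = -(-1)*6² = -(-1)*36 = -1*(-36) = 36)
D(-1*4, 13) + r = √(-10 + 13) + 36 = √3 + 36 = 36 + √3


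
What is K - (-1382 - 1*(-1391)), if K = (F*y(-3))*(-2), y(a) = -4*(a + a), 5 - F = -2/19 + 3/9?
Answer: -4523/19 ≈ -238.05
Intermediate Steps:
F = 272/57 (F = 5 - (-2/19 + 3/9) = 5 - (-2*1/19 + 3*(⅑)) = 5 - (-2/19 + ⅓) = 5 - 1*13/57 = 5 - 13/57 = 272/57 ≈ 4.7719)
y(a) = -8*a
K = -4352/19 (K = (272*(-8*(-3))/57)*(-2) = ((272/57)*24)*(-2) = (2176/19)*(-2) = -4352/19 ≈ -229.05)
K - (-1382 - 1*(-1391)) = -4352/19 - (-1382 - 1*(-1391)) = -4352/19 - (-1382 + 1391) = -4352/19 - 1*9 = -4352/19 - 9 = -4523/19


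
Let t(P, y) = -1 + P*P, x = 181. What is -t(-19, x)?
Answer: -360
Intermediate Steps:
t(P, y) = -1 + P**2
-t(-19, x) = -(-1 + (-19)**2) = -(-1 + 361) = -1*360 = -360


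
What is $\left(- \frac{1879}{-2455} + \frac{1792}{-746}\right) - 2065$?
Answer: $- \frac{1892450288}{915715} \approx -2066.6$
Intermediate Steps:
$\left(- \frac{1879}{-2455} + \frac{1792}{-746}\right) - 2065 = \left(\left(-1879\right) \left(- \frac{1}{2455}\right) + 1792 \left(- \frac{1}{746}\right)\right) - 2065 = \left(\frac{1879}{2455} - \frac{896}{373}\right) - 2065 = - \frac{1498813}{915715} - 2065 = - \frac{1892450288}{915715}$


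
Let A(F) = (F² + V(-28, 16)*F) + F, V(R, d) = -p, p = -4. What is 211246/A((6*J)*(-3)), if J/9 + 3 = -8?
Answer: 105623/1592217 ≈ 0.066337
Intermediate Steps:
J = -99 (J = -27 + 9*(-8) = -27 - 72 = -99)
V(R, d) = 4 (V(R, d) = -1*(-4) = 4)
A(F) = F² + 5*F (A(F) = (F² + 4*F) + F = F² + 5*F)
211246/A((6*J)*(-3)) = 211246/((((6*(-99))*(-3))*(5 + (6*(-99))*(-3)))) = 211246/(((-594*(-3))*(5 - 594*(-3)))) = 211246/((1782*(5 + 1782))) = 211246/((1782*1787)) = 211246/3184434 = 211246*(1/3184434) = 105623/1592217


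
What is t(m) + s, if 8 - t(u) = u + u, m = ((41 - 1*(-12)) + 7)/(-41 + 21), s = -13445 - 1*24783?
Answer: -38214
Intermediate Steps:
s = -38228 (s = -13445 - 24783 = -38228)
m = -3 (m = ((41 + 12) + 7)/(-20) = (53 + 7)*(-1/20) = 60*(-1/20) = -3)
t(u) = 8 - 2*u (t(u) = 8 - (u + u) = 8 - 2*u)
t(m) + s = (8 - 2*(-3)) - 38228 = (8 + 6) - 38228 = 14 - 38228 = -38214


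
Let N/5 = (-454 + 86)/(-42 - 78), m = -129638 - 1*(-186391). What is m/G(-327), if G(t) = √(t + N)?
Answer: -56753*I*√2805/935 ≈ -3214.7*I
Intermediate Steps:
m = 56753 (m = -129638 + 186391 = 56753)
N = 46/3 (N = 5*((-454 + 86)/(-42 - 78)) = 5*(-368/(-120)) = 5*(-368*(-1/120)) = 5*(46/15) = 46/3 ≈ 15.333)
G(t) = √(46/3 + t) (G(t) = √(t + 46/3) = √(46/3 + t))
m/G(-327) = 56753/((√(138 + 9*(-327))/3)) = 56753/((√(138 - 2943)/3)) = 56753/((√(-2805)/3)) = 56753/(((I*√2805)/3)) = 56753/((I*√2805/3)) = 56753*(-I*√2805/935) = -56753*I*√2805/935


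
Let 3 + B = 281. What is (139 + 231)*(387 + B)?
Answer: 246050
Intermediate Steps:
B = 278 (B = -3 + 281 = 278)
(139 + 231)*(387 + B) = (139 + 231)*(387 + 278) = 370*665 = 246050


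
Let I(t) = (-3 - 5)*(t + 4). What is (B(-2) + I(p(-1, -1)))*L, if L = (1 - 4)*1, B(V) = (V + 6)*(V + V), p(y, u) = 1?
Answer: 168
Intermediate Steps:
I(t) = -32 - 8*t (I(t) = -8*(4 + t) = -32 - 8*t)
B(V) = 2*V*(6 + V) (B(V) = (6 + V)*(2*V) = 2*V*(6 + V))
L = -3 (L = -3*1 = -3)
(B(-2) + I(p(-1, -1)))*L = (2*(-2)*(6 - 2) + (-32 - 8*1))*(-3) = (2*(-2)*4 + (-32 - 8))*(-3) = (-16 - 40)*(-3) = -56*(-3) = 168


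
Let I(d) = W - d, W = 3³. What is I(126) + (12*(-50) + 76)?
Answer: -623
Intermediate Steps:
W = 27
I(d) = 27 - d
I(126) + (12*(-50) + 76) = (27 - 1*126) + (12*(-50) + 76) = (27 - 126) + (-600 + 76) = -99 - 524 = -623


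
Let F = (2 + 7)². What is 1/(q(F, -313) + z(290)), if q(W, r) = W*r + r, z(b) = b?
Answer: -1/25376 ≈ -3.9407e-5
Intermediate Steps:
F = 81 (F = 9² = 81)
q(W, r) = r + W*r
1/(q(F, -313) + z(290)) = 1/(-313*(1 + 81) + 290) = 1/(-313*82 + 290) = 1/(-25666 + 290) = 1/(-25376) = -1/25376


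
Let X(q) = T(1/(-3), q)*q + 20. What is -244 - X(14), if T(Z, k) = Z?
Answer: -778/3 ≈ -259.33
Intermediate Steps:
X(q) = 20 - q/3 (X(q) = q/(-3) + 20 = -q/3 + 20 = 20 - q/3)
-244 - X(14) = -244 - (20 - ⅓*14) = -244 - (20 - 14/3) = -244 - 1*46/3 = -244 - 46/3 = -778/3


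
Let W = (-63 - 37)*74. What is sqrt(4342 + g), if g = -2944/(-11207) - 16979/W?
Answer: sqrt(298804888301600254)/8293180 ≈ 65.913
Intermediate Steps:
W = -7400 (W = -100*74 = -7400)
g = 212069253/82931800 (g = -2944/(-11207) - 16979/(-7400) = -2944*(-1/11207) - 16979*(-1/7400) = 2944/11207 + 16979/7400 = 212069253/82931800 ≈ 2.5572)
sqrt(4342 + g) = sqrt(4342 + 212069253/82931800) = sqrt(360301944853/82931800) = sqrt(298804888301600254)/8293180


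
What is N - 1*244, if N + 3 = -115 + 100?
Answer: -262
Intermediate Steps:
N = -18 (N = -3 + (-115 + 100) = -3 - 15 = -18)
N - 1*244 = -18 - 1*244 = -18 - 244 = -262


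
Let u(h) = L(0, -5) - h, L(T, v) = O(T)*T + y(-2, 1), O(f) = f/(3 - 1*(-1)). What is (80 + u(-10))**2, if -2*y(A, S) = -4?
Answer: 8464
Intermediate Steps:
y(A, S) = 2 (y(A, S) = -1/2*(-4) = 2)
O(f) = f/4 (O(f) = f/(3 + 1) = f/4)
L(T, v) = 2 + T**2/4 (L(T, v) = (T/4)*T + 2 = T**2/4 + 2 = 2 + T**2/4)
u(h) = 2 - h (u(h) = (2 + (1/4)*0**2) - h = (2 + (1/4)*0) - h = (2 + 0) - h = 2 - h)
(80 + u(-10))**2 = (80 + (2 - 1*(-10)))**2 = (80 + (2 + 10))**2 = (80 + 12)**2 = 92**2 = 8464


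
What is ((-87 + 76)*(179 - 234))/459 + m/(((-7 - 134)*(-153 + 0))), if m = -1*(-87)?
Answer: 28522/21573 ≈ 1.3221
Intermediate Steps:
m = 87
((-87 + 76)*(179 - 234))/459 + m/(((-7 - 134)*(-153 + 0))) = ((-87 + 76)*(179 - 234))/459 + 87/(((-7 - 134)*(-153 + 0))) = -11*(-55)*(1/459) + 87/((-141*(-153))) = 605*(1/459) + 87/21573 = 605/459 + 87*(1/21573) = 605/459 + 29/7191 = 28522/21573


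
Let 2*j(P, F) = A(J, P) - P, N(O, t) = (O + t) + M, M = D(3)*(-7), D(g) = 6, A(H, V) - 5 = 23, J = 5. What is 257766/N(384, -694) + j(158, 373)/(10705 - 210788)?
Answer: -1983637373/2708816 ≈ -732.29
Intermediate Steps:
A(H, V) = 28 (A(H, V) = 5 + 23 = 28)
M = -42 (M = 6*(-7) = -42)
N(O, t) = -42 + O + t (N(O, t) = (O + t) - 42 = -42 + O + t)
j(P, F) = 14 - P/2 (j(P, F) = (28 - P)/2 = 14 - P/2)
257766/N(384, -694) + j(158, 373)/(10705 - 210788) = 257766/(-42 + 384 - 694) + (14 - ½*158)/(10705 - 210788) = 257766/(-352) + (14 - 79)/(-200083) = 257766*(-1/352) - 65*(-1/200083) = -128883/176 + 5/15391 = -1983637373/2708816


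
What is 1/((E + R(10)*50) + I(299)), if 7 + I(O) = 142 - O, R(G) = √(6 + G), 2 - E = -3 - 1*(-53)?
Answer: -1/12 ≈ -0.083333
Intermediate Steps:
E = -48 (E = 2 - (-3 - 1*(-53)) = 2 - (-3 + 53) = 2 - 1*50 = 2 - 50 = -48)
I(O) = 135 - O (I(O) = -7 + (142 - O) = 135 - O)
1/((E + R(10)*50) + I(299)) = 1/((-48 + √(6 + 10)*50) + (135 - 1*299)) = 1/((-48 + √16*50) + (135 - 299)) = 1/((-48 + 4*50) - 164) = 1/((-48 + 200) - 164) = 1/(152 - 164) = 1/(-12) = -1/12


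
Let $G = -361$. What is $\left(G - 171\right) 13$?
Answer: $-6916$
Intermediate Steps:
$\left(G - 171\right) 13 = \left(-361 - 171\right) 13 = \left(-532\right) 13 = -6916$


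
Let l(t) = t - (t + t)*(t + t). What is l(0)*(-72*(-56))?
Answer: 0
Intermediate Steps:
l(t) = t - 4*t² (l(t) = t - 2*t*2*t = t - 4*t²)
l(0)*(-72*(-56)) = (0*(1 - 4*0))*(-72*(-56)) = (0*(1 + 0))*4032 = (0*1)*4032 = 0*4032 = 0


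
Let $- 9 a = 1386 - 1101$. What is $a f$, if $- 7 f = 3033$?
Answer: $\frac{96045}{7} \approx 13721.0$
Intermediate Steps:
$a = - \frac{95}{3}$ ($a = - \frac{1386 - 1101}{9} = \left(- \frac{1}{9}\right) 285 = - \frac{95}{3} \approx -31.667$)
$f = - \frac{3033}{7}$ ($f = \left(- \frac{1}{7}\right) 3033 = - \frac{3033}{7} \approx -433.29$)
$a f = \left(- \frac{95}{3}\right) \left(- \frac{3033}{7}\right) = \frac{96045}{7}$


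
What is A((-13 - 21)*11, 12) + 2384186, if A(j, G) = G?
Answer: 2384198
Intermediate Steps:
A((-13 - 21)*11, 12) + 2384186 = 12 + 2384186 = 2384198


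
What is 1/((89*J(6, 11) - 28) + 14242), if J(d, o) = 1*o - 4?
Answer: 1/14837 ≈ 6.7399e-5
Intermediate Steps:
J(d, o) = -4 + o (J(d, o) = o - 4 = -4 + o)
1/((89*J(6, 11) - 28) + 14242) = 1/((89*(-4 + 11) - 28) + 14242) = 1/((89*7 - 28) + 14242) = 1/((623 - 28) + 14242) = 1/(595 + 14242) = 1/14837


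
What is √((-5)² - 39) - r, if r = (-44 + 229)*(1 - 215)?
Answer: 39590 + I*√14 ≈ 39590.0 + 3.7417*I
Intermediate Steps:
r = -39590 (r = 185*(-214) = -39590)
√((-5)² - 39) - r = √((-5)² - 39) - 1*(-39590) = √(25 - 39) + 39590 = √(-14) + 39590 = I*√14 + 39590 = 39590 + I*√14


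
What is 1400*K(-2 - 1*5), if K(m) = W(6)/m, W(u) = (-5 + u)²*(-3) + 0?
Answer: 600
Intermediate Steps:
W(u) = -3*(-5 + u)² (W(u) = -3*(-5 + u)² + 0 = -3*(-5 + u)²)
K(m) = -3/m (K(m) = (-3*(-5 + 6)²)/m = (-3*1²)/m = (-3*1)/m = -3/m)
1400*K(-2 - 1*5) = 1400*(-3/(-2 - 1*5)) = 1400*(-3/(-2 - 5)) = 1400*(-3/(-7)) = 1400*(-3*(-⅐)) = 1400*(3/7) = 600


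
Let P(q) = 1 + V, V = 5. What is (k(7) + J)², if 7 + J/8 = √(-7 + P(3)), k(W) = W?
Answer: 2337 - 784*I ≈ 2337.0 - 784.0*I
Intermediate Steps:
P(q) = 6 (P(q) = 1 + 5 = 6)
J = -56 + 8*I (J = -56 + 8*√(-7 + 6) = -56 + 8*√(-1) = -56 + 8*I ≈ -56.0 + 8.0*I)
(k(7) + J)² = (7 + (-56 + 8*I))² = (-49 + 8*I)²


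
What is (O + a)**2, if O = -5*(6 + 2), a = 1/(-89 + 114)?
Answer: 998001/625 ≈ 1596.8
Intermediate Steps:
a = 1/25 ≈ 0.040000
O = -40 (O = -5*8 = -40)
(O + a)**2 = (-40 + 1/25)**2 = (-999/25)**2 = 998001/625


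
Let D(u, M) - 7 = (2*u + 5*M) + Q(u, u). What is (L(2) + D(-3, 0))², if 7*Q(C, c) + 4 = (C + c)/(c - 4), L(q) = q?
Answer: 15625/2401 ≈ 6.5077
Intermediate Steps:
Q(C, c) = -4/7 + (C + c)/(7*(-4 + c)) (Q(C, c) = -4/7 + ((C + c)/(c - 4))/7 = -4/7 + ((C + c)/(-4 + c))/7 = -4/7 + (C + c)/(7*(-4 + c)))
D(u, M) = 7 + 2*u + 5*M + (16 - 2*u)/(7*(-4 + u)) (D(u, M) = 7 + ((2*u + 5*M) + (16 + u - 3*u)/(7*(-4 + u))) = 7 + ((2*u + 5*M) + (16 - 2*u)/(7*(-4 + u))) = 7 + (2*u + 5*M + (16 - 2*u)/(7*(-4 + u))) = 7 + 2*u + 5*M + (16 - 2*u)/(7*(-4 + u)))
(L(2) + D(-3, 0))² = (2 + (16 - 2*(-3) + 7*(-4 - 3)*(7 + 2*(-3) + 5*0))/(7*(-4 - 3)))² = (2 + (⅐)*(16 + 6 + 7*(-7)*(7 - 6 + 0))/(-7))² = (2 + (⅐)*(-⅐)*(16 + 6 + 7*(-7)*1))² = (2 + (⅐)*(-⅐)*(16 + 6 - 49))² = (2 + (⅐)*(-⅐)*(-27))² = (2 + 27/49)² = (125/49)² = 15625/2401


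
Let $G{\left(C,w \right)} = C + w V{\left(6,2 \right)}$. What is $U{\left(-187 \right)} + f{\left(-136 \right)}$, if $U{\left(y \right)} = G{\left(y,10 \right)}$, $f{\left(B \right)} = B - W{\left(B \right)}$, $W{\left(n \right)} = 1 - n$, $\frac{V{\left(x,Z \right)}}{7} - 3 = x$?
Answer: $170$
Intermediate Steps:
$V{\left(x,Z \right)} = 21 + 7 x$
$G{\left(C,w \right)} = C + 63 w$ ($G{\left(C,w \right)} = C + w \left(21 + 7 \cdot 6\right) = C + w \left(21 + 42\right) = C + w 63 = C + 63 w$)
$f{\left(B \right)} = -1 + 2 B$ ($f{\left(B \right)} = B - \left(1 - B\right) = B + \left(-1 + B\right) = -1 + 2 B$)
$U{\left(y \right)} = 630 + y$ ($U{\left(y \right)} = y + 63 \cdot 10 = y + 630 = 630 + y$)
$U{\left(-187 \right)} + f{\left(-136 \right)} = \left(630 - 187\right) + \left(-1 + 2 \left(-136\right)\right) = 443 - 273 = 170$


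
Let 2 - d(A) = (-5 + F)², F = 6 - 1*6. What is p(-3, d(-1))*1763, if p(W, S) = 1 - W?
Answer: 7052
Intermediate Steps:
F = 0 (F = 6 - 6 = 0)
d(A) = -23 (d(A) = 2 - (-5 + 0)² = 2 - 1*(-5)² = 2 - 1*25 = 2 - 25 = -23)
p(-3, d(-1))*1763 = (1 - 1*(-3))*1763 = (1 + 3)*1763 = 4*1763 = 7052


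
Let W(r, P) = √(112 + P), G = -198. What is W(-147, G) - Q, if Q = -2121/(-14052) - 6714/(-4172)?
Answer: -8599495/4885412 + I*√86 ≈ -1.7602 + 9.2736*I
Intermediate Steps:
Q = 8599495/4885412 (Q = -2121*(-1/14052) - 6714*(-1/4172) = 707/4684 + 3357/2086 = 8599495/4885412 ≈ 1.7602)
W(-147, G) - Q = √(112 - 198) - 1*8599495/4885412 = √(-86) - 8599495/4885412 = I*√86 - 8599495/4885412 = -8599495/4885412 + I*√86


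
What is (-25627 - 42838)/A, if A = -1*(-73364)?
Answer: -68465/73364 ≈ -0.93322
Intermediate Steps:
A = 73364
(-25627 - 42838)/A = (-25627 - 42838)/73364 = -68465*1/73364 = -68465/73364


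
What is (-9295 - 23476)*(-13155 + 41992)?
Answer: -945017327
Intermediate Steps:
(-9295 - 23476)*(-13155 + 41992) = -32771*28837 = -945017327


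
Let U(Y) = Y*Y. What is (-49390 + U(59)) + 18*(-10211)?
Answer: -229707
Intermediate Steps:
U(Y) = Y**2
(-49390 + U(59)) + 18*(-10211) = (-49390 + 59**2) + 18*(-10211) = (-49390 + 3481) - 183798 = -45909 - 183798 = -229707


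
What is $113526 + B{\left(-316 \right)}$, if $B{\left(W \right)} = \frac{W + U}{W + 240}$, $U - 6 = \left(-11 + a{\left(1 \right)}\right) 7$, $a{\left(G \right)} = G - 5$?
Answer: $\frac{8628391}{76} \approx 1.1353 \cdot 10^{5}$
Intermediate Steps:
$a{\left(G \right)} = -5 + G$
$U = -99$ ($U = 6 + \left(-11 + \left(-5 + 1\right)\right) 7 = 6 + \left(-11 - 4\right) 7 = 6 - 105 = -99$)
$B{\left(W \right)} = \frac{-99 + W}{240 + W}$ ($B{\left(W \right)} = \frac{W - 99}{W + 240} = \frac{-99 + W}{240 + W}$)
$113526 + B{\left(-316 \right)} = 113526 + \frac{-99 - 316}{240 - 316} = 113526 + \frac{1}{-76} \left(-415\right) = 113526 - - \frac{415}{76} = 113526 + \frac{415}{76} = \frac{8628391}{76}$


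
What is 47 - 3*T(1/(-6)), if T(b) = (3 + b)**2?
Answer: 275/12 ≈ 22.917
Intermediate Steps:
47 - 3*T(1/(-6)) = 47 - 3*(3 + 1/(-6))**2 = 47 - 3*(3 + 1*(-1/6))**2 = 47 - 3*(3 - 1/6)**2 = 47 - 3*(17/6)**2 = 47 - 3*289/36 = 47 - 289/12 = 275/12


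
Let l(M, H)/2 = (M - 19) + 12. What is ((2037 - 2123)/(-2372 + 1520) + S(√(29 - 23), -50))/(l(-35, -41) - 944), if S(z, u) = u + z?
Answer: 21257/437928 - √6/1028 ≈ 0.046157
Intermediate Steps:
l(M, H) = -14 + 2*M (l(M, H) = 2*((M - 19) + 12) = 2*((-19 + M) + 12) = 2*(-7 + M) = -14 + 2*M)
((2037 - 2123)/(-2372 + 1520) + S(√(29 - 23), -50))/(l(-35, -41) - 944) = ((2037 - 2123)/(-2372 + 1520) + (-50 + √(29 - 23)))/((-14 + 2*(-35)) - 944) = (-86/(-852) + (-50 + √6))/((-14 - 70) - 944) = (-86*(-1/852) + (-50 + √6))/(-84 - 944) = (43/426 + (-50 + √6))/(-1028) = (-21257/426 + √6)*(-1/1028) = 21257/437928 - √6/1028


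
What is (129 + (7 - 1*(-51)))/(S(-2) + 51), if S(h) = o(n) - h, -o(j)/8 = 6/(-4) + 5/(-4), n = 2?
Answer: 187/75 ≈ 2.4933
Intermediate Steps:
o(j) = 22 (o(j) = -8*(6/(-4) + 5/(-4)) = -8*(6*(-1/4) + 5*(-1/4)) = -8*(-3/2 - 5/4) = -8*(-11/4) = 22)
S(h) = 22 - h
(129 + (7 - 1*(-51)))/(S(-2) + 51) = (129 + (7 - 1*(-51)))/((22 - 1*(-2)) + 51) = (129 + (7 + 51))/((22 + 2) + 51) = (129 + 58)/(24 + 51) = 187/75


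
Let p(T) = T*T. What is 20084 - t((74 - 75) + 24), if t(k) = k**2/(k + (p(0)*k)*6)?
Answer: 20061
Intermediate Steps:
p(T) = T**2
t(k) = k (t(k) = k**2/(k + (0**2*k)*6) = k**2/(k + (0*k)*6) = k**2/(k + 0*6) = k**2/(k + 0) = k**2/k = k)
20084 - t((74 - 75) + 24) = 20084 - ((74 - 75) + 24) = 20084 - (-1 + 24) = 20084 - 1*23 = 20084 - 23 = 20061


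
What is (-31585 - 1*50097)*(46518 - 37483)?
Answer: -737996870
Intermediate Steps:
(-31585 - 1*50097)*(46518 - 37483) = (-31585 - 50097)*9035 = -81682*9035 = -737996870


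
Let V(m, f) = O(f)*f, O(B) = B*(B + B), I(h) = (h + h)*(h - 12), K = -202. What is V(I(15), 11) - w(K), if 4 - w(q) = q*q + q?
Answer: 43260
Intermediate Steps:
I(h) = 2*h*(-12 + h) (I(h) = (2*h)*(-12 + h) = 2*h*(-12 + h))
O(B) = 2*B**2 (O(B) = B*(2*B) = 2*B**2)
w(q) = 4 - q - q**2 (w(q) = 4 - (q*q + q) = 4 - (q**2 + q) = 4 - (q + q**2) = 4 + (-q - q**2) = 4 - q - q**2)
V(m, f) = 2*f**3 (V(m, f) = (2*f**2)*f = 2*f**3)
V(I(15), 11) - w(K) = 2*11**3 - (4 - 1*(-202) - 1*(-202)**2) = 2*1331 - (4 + 202 - 1*40804) = 2662 - (4 + 202 - 40804) = 2662 - 1*(-40598) = 2662 + 40598 = 43260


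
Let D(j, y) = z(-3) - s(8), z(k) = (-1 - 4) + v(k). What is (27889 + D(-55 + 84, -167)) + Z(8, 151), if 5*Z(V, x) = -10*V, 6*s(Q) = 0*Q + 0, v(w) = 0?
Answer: 27868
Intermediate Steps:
s(Q) = 0 (s(Q) = (0*Q + 0)/6 = (0 + 0)/6 = (⅙)*0 = 0)
z(k) = -5 (z(k) = (-1 - 4) + 0 = -5 + 0 = -5)
Z(V, x) = -2*V (Z(V, x) = (-10*V)/5 = -2*V)
D(j, y) = -5 (D(j, y) = -5 - 1*0 = -5 + 0 = -5)
(27889 + D(-55 + 84, -167)) + Z(8, 151) = (27889 - 5) - 2*8 = 27884 - 16 = 27868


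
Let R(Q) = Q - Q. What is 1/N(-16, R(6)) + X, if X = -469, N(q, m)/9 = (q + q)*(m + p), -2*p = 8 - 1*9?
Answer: -67537/144 ≈ -469.01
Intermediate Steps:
p = ½ (p = -(8 - 1*9)/2 = -(8 - 9)/2 = -½*(-1) = ½ ≈ 0.50000)
R(Q) = 0
N(q, m) = 18*q*(½ + m) (N(q, m) = 9*((q + q)*(m + ½)) = 9*((2*q)*(½ + m)) = 9*(2*q*(½ + m)) = 18*q*(½ + m))
1/N(-16, R(6)) + X = 1/(9*(-16)*(1 + 2*0)) - 469 = 1/(9*(-16)*(1 + 0)) - 469 = 1/(9*(-16)*1) - 469 = 1/(-144) - 469 = -1/144 - 469 = -67537/144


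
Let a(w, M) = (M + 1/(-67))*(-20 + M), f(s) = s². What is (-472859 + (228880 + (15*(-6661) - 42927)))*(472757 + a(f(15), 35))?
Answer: -12266047104659/67 ≈ -1.8308e+11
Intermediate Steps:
a(w, M) = (-20 + M)*(-1/67 + M) (a(w, M) = (M - 1/67)*(-20 + M) = (-1/67 + M)*(-20 + M) = (-20 + M)*(-1/67 + M))
(-472859 + (228880 + (15*(-6661) - 42927)))*(472757 + a(f(15), 35)) = (-472859 + (228880 + (15*(-6661) - 42927)))*(472757 + (20/67 + 35² - 1341/67*35)) = (-472859 + (228880 + (-99915 - 42927)))*(472757 + (20/67 + 1225 - 46935/67)) = (-472859 + (228880 - 142842))*(472757 + 35160/67) = (-472859 + 86038)*(31709879/67) = -386821*31709879/67 = -12266047104659/67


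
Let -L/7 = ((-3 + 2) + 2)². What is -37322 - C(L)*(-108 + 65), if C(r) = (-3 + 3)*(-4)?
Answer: -37322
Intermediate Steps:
L = -7 (L = -7*((-3 + 2) + 2)² = -7*(-1 + 2)² = -7*1² = -7*1 = -7)
C(r) = 0 (C(r) = 0*(-4) = 0)
-37322 - C(L)*(-108 + 65) = -37322 - 0*(-108 + 65) = -37322 - 0*(-43) = -37322 - 1*0 = -37322 + 0 = -37322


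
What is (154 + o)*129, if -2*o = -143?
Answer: 58179/2 ≈ 29090.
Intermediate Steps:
o = 143/2 (o = -½*(-143) = 143/2 ≈ 71.500)
(154 + o)*129 = (154 + 143/2)*129 = (451/2)*129 = 58179/2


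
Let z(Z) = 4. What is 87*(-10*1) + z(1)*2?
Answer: -862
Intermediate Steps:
87*(-10*1) + z(1)*2 = 87*(-10*1) + 4*2 = 87*(-10) + 8 = -870 + 8 = -862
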